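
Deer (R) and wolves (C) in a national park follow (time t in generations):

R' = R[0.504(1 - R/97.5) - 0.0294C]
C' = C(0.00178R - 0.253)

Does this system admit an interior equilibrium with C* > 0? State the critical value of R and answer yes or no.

Threshold R = 142; K < 142, so no, the predator goes extinct.

The predator equation gives dC/dt > 0 only when R > 0.253/0.00178 = 142.
Without the predator, R → K = 97.5. Since 97.5 < 142, the predator cannot invade.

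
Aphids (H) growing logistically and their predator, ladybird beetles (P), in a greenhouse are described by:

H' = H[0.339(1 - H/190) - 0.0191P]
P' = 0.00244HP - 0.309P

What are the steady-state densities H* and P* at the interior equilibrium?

H* ≈ 127, P* ≈ 5.92

From dP/dt = 0 with P > 0: 0.00244H* = 0.309, so H* = 127.
Substitute into dH/dt = 0: 0.339(1 - 127/190) = 0.0191P*.
The bracket is 0.333, giving P* = 0.113/0.0191 = 5.92.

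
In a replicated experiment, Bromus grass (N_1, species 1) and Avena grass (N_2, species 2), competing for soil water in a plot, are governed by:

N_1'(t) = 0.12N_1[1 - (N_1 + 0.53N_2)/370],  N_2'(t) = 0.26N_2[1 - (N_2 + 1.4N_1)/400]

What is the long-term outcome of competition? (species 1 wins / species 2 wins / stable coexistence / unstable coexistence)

Compare the nullcline intercepts: K1/α12 = 370/0.53 = 698 > K2 = 400; K2/α21 = 400/1.4 = 286 < K1 = 370.
Since the inequalities point opposite ways, species 1 can invade but species 2 cannot.

species 1 excludes species 2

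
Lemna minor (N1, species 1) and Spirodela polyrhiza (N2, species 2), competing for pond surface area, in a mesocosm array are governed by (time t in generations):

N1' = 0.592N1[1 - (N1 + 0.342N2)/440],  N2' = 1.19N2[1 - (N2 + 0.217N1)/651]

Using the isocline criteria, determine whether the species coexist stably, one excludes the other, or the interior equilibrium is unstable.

stable coexistence

Compare the nullcline intercepts: K1/α12 = 440/0.342 = 1290 > K2 = 651; K2/α21 = 651/0.217 = 3000 > K1 = 440.
Since both inequalities hold, each species can invade when rare, so the interior equilibrium is stable.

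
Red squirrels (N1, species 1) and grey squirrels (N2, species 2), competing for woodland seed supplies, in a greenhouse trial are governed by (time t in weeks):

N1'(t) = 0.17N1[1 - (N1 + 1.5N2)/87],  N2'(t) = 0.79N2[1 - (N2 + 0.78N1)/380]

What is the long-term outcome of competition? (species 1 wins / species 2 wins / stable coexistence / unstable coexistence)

Compare the nullcline intercepts: K1/α12 = 87/1.5 = 58 < K2 = 380; K2/α21 = 380/0.78 = 487 > K1 = 87.
Since the inequalities point opposite ways, species 2 can invade but species 1 cannot.

species 2 excludes species 1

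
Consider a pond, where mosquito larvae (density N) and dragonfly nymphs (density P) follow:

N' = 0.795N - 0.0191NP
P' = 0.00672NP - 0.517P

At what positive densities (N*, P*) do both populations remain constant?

N* ≈ 76.9, P* ≈ 41.6

Set dP/dt = 0 with P > 0: 0.00672N - 0.517 = 0, so N* = 0.517/0.00672 = 76.9.
Set dN/dt = 0 with N > 0: 0.795 - 0.0191P = 0, so P* = 0.795/0.0191 = 41.6.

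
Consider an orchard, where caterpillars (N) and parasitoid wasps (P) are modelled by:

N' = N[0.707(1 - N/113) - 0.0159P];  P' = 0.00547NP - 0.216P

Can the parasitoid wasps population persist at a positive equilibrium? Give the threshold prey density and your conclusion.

Threshold N = 39.5; K > 39.5, so yes, the predator persists.

The predator equation gives dP/dt > 0 only when N > 0.216/0.00547 = 39.5.
Without the predator, N → K = 113. Since 113 > 39.5, the predator can invade and persist.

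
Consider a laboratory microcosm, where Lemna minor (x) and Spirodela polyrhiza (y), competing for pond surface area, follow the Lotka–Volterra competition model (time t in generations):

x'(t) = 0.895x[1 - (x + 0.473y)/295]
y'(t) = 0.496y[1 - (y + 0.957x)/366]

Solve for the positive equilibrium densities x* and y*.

Setting both brackets to zero gives the nullclines x + 0.473y = 295 and 0.957x + y = 366.
Substituting y = 366 - 0.957x into the first: x(1 - 0.473·0.957) = 295 - 0.473·366.
So x* = 122/0.547 = 223, and then y* = 366 - 0.957·223 = 153.

x* ≈ 223, y* ≈ 153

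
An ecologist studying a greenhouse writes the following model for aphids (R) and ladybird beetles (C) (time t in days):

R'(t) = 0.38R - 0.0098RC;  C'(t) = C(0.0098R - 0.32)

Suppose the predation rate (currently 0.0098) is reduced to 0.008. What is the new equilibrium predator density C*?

C* ≈ 47.5

At the interior fixed point, setting dR/dt = 0 with R > 0 fixes C* = (prey growth rate)/(RC coefficient) — independent of the other coefficients.
With the change, C* = 0.38/0.008 = 47.5; it rises from 38.8.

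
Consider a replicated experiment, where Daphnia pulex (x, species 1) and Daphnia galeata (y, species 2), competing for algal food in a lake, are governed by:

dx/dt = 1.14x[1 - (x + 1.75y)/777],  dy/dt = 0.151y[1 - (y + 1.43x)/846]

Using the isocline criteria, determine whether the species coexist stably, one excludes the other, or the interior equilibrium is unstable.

unstable coexistence (outcome depends on initial conditions)

Compare the nullcline intercepts: K1/α12 = 777/1.75 = 444 < K2 = 846; K2/α21 = 846/1.43 = 592 < K1 = 777.
Since both are reversed, neither can invade when rare; the interior point is a saddle.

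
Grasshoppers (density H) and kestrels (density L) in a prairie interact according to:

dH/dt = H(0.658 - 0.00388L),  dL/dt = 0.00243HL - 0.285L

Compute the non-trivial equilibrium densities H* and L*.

Set dL/dt = 0 with L > 0: 0.00243H - 0.285 = 0, so H* = 0.285/0.00243 = 117.
Set dH/dt = 0 with H > 0: 0.658 - 0.00388L = 0, so L* = 0.658/0.00388 = 170.

H* ≈ 117, L* ≈ 170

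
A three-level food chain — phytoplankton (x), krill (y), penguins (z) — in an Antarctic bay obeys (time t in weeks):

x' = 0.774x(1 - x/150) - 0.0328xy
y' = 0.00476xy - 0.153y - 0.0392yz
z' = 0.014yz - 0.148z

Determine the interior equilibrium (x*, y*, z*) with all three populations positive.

x* ≈ 82.8, y* ≈ 10.6, z* ≈ 6.15

From dz/dt = 0: 0.014y* = 0.148, so y* = 10.6.
From dx/dt = 0: 0.774(1 - x*/150) = 0.0328·10.6, giving x* = 150·(1 - 0.448) = 82.8.
From dy/dt = 0: 0.00476·82.8 - 0.153 = 0.0392z*, so z* = 0.241/0.0392 = 6.15.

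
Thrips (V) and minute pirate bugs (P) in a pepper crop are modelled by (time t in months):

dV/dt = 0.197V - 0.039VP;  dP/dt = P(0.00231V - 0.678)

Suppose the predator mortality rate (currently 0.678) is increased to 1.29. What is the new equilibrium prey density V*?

At the interior fixed point, setting dP/dt = 0 with P > 0 fixes V* = (predator death rate)/(VP coefficient) — independent of the other coefficients.
With the change, V* = 1.29/0.00231 = 558; it rises from 294.

V* ≈ 558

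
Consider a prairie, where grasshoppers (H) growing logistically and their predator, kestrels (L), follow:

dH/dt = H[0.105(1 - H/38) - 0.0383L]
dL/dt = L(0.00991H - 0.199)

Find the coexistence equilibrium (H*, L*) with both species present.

From dL/dt = 0 with L > 0: 0.00991H* = 0.199, so H* = 20.1.
Substitute into dH/dt = 0: 0.105(1 - 20.1/38) = 0.0383L*.
The bracket is 0.472, giving L* = 0.0495/0.0383 = 1.29.

H* ≈ 20.1, L* ≈ 1.29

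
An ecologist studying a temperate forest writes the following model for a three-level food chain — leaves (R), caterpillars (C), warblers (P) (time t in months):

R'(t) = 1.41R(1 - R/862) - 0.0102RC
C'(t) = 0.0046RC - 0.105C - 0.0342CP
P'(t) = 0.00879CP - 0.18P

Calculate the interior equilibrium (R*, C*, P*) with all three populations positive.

R* ≈ 734, C* ≈ 20.5, P* ≈ 95.7

From dP/dt = 0: 0.00879C* = 0.18, so C* = 20.5.
From dR/dt = 0: 1.41(1 - R*/862) = 0.0102·20.5, giving R* = 862·(1 - 0.148) = 734.
From dC/dt = 0: 0.0046·734 - 0.105 = 0.0342P*, so P* = 3.27/0.0342 = 95.7.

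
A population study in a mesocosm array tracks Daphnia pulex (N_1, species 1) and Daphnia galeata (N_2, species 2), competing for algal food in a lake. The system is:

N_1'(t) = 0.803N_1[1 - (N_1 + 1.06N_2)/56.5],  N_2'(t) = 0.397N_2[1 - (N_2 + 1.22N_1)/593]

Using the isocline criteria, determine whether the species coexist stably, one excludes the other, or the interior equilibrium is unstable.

Compare the nullcline intercepts: K1/α12 = 56.5/1.06 = 53.3 < K2 = 593; K2/α21 = 593/1.22 = 486 > K1 = 56.5.
Since the inequalities point opposite ways, species 2 can invade but species 1 cannot.

species 2 excludes species 1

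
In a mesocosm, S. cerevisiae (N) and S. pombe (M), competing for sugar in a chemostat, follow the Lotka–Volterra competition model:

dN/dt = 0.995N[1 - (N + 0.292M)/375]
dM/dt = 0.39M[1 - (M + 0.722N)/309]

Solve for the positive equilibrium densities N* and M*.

Setting both brackets to zero gives the nullclines N + 0.292M = 375 and 0.722N + M = 309.
Substituting M = 309 - 0.722N into the first: N(1 - 0.292·0.722) = 375 - 0.292·309.
So N* = 285/0.789 = 361, and then M* = 309 - 0.722·361 = 48.5.

N* ≈ 361, M* ≈ 48.5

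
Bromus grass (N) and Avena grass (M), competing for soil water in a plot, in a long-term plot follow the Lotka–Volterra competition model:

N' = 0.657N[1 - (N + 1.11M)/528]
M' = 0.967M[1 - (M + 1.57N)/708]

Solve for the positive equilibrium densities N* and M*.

N* ≈ 347, M* ≈ 163

Setting both brackets to zero gives the nullclines N + 1.11M = 528 and 1.57N + M = 708.
Substituting M = 708 - 1.57N into the first: N(1 - 1.11·1.57) = 528 - 1.11·708.
So N* = -258/-0.743 = 347, and then M* = 708 - 1.57·347 = 163.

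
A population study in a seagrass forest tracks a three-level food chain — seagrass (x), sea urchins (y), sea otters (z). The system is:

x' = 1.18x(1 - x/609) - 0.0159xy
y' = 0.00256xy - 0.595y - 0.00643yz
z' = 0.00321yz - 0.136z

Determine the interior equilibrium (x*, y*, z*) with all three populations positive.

From dz/dt = 0: 0.00321y* = 0.136, so y* = 42.4.
From dx/dt = 0: 1.18(1 - x*/609) = 0.0159·42.4, giving x* = 609·(1 - 0.571) = 261.
From dy/dt = 0: 0.00256·261 - 0.595 = 0.00643z*, so z* = 0.074/0.00643 = 11.5.

x* ≈ 261, y* ≈ 42.4, z* ≈ 11.5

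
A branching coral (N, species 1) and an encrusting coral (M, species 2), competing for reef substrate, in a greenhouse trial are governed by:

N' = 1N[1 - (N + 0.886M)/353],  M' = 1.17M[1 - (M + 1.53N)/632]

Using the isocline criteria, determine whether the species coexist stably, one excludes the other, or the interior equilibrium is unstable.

Compare the nullcline intercepts: K1/α12 = 353/0.886 = 398 < K2 = 632; K2/α21 = 632/1.53 = 413 > K1 = 353.
Since the inequalities point opposite ways, species 2 can invade but species 1 cannot.

species 2 excludes species 1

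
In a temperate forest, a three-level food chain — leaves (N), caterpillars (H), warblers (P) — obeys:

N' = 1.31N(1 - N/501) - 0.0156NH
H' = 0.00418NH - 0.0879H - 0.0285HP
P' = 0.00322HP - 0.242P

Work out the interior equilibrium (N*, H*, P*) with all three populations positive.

N* ≈ 52.6, H* ≈ 75.2, P* ≈ 4.63

From dP/dt = 0: 0.00322H* = 0.242, so H* = 75.2.
From dN/dt = 0: 1.31(1 - N*/501) = 0.0156·75.2, giving N* = 501·(1 - 0.895) = 52.6.
From dH/dt = 0: 0.00418·52.6 - 0.0879 = 0.0285P*, so P* = 0.132/0.0285 = 4.63.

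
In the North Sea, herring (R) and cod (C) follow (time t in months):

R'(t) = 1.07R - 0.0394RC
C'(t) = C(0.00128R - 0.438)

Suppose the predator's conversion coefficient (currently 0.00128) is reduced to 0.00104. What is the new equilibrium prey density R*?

R* ≈ 421

At the interior fixed point, setting dC/dt = 0 with C > 0 fixes R* = (predator death rate)/(RC coefficient) — independent of the other coefficients.
With the change, R* = 0.438/0.00104 = 421; it rises from 342.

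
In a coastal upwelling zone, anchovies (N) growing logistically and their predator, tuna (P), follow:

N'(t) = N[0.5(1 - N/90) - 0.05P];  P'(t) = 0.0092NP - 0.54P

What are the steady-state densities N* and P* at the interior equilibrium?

From dP/dt = 0 with P > 0: 0.0092N* = 0.54, so N* = 58.7.
Substitute into dN/dt = 0: 0.5(1 - 58.7/90) = 0.05P*.
The bracket is 0.348, giving P* = 0.174/0.05 = 3.48.

N* ≈ 58.7, P* ≈ 3.48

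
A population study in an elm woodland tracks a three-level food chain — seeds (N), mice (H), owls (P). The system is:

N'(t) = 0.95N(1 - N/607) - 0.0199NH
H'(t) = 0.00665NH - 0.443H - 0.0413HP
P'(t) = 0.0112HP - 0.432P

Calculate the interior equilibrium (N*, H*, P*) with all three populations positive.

From dP/dt = 0: 0.0112H* = 0.432, so H* = 38.6.
From dN/dt = 0: 0.95(1 - N*/607) = 0.0199·38.6, giving N* = 607·(1 - 0.808) = 117.
From dH/dt = 0: 0.00665·117 - 0.443 = 0.0413P*, so P* = 0.332/0.0413 = 8.04.

N* ≈ 117, H* ≈ 38.6, P* ≈ 8.04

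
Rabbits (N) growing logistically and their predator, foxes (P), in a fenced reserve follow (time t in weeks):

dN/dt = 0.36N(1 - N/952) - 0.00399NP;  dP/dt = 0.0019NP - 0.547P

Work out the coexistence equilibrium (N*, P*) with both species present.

From dP/dt = 0 with P > 0: 0.0019N* = 0.547, so N* = 288.
Substitute into dN/dt = 0: 0.36(1 - 288/952) = 0.00399P*.
The bracket is 0.698, giving P* = 0.251/0.00399 = 62.9.

N* ≈ 288, P* ≈ 62.9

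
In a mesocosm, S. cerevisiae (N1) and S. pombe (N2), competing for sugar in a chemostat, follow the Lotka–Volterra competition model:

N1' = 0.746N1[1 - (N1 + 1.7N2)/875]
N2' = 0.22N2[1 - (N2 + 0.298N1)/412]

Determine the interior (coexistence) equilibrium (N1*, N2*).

Setting both brackets to zero gives the nullclines N1 + 1.7N2 = 875 and 0.298N1 + N2 = 412.
Substituting N2 = 412 - 0.298N1 into the first: N1(1 - 1.7·0.298) = 875 - 1.7·412.
So N1* = 175/0.493 = 354, and then N2* = 412 - 0.298·354 = 307.

N1* ≈ 354, N2* ≈ 307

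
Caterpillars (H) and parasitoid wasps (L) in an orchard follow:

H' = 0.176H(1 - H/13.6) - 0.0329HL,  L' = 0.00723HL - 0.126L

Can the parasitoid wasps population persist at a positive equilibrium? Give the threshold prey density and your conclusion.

Threshold H = 17.4; K < 17.4, so no, the predator goes extinct.

The predator equation gives dL/dt > 0 only when H > 0.126/0.00723 = 17.4.
Without the predator, H → K = 13.6. Since 13.6 < 17.4, the predator cannot invade.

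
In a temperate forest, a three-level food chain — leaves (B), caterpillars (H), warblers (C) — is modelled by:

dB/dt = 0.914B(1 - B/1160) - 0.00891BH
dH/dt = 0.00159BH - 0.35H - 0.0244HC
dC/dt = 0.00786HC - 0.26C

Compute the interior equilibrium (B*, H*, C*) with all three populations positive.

B* ≈ 786, H* ≈ 33.1, C* ≈ 36.9

From dC/dt = 0: 0.00786H* = 0.26, so H* = 33.1.
From dB/dt = 0: 0.914(1 - B*/1160) = 0.00891·33.1, giving B* = 1160·(1 - 0.322) = 786.
From dH/dt = 0: 0.00159·786 - 0.35 = 0.0244C*, so C* = 0.9/0.0244 = 36.9.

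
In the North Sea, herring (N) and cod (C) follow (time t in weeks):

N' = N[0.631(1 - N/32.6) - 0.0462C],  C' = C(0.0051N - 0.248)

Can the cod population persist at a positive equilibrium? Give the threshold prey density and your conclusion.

The predator equation gives dC/dt > 0 only when N > 0.248/0.0051 = 48.6.
Without the predator, N → K = 32.6. Since 32.6 < 48.6, the predator cannot invade.

Threshold N = 48.6; K < 48.6, so no, the predator goes extinct.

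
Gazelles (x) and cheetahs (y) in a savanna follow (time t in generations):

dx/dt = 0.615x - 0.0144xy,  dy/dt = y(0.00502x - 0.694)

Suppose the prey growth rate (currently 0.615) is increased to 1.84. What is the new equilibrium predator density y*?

At the interior fixed point, setting dx/dt = 0 with x > 0 fixes y* = (prey growth rate)/(xy coefficient) — independent of the other coefficients.
With the change, y* = 1.84/0.0144 = 128; it rises from 42.7.

y* ≈ 128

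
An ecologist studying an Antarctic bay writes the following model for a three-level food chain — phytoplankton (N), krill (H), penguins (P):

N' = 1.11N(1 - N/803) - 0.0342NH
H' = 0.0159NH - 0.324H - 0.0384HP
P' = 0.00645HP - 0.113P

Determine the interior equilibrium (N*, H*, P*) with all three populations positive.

N* ≈ 370, H* ≈ 17.5, P* ≈ 145

From dP/dt = 0: 0.00645H* = 0.113, so H* = 17.5.
From dN/dt = 0: 1.11(1 - N*/803) = 0.0342·17.5, giving N* = 803·(1 - 0.54) = 370.
From dH/dt = 0: 0.0159·370 - 0.324 = 0.0384P*, so P* = 5.55/0.0384 = 145.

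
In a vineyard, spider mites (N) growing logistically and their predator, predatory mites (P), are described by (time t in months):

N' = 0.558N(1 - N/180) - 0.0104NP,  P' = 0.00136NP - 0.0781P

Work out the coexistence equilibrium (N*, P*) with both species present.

N* ≈ 57.4, P* ≈ 36.5

From dP/dt = 0 with P > 0: 0.00136N* = 0.0781, so N* = 57.4.
Substitute into dN/dt = 0: 0.558(1 - 57.4/180) = 0.0104P*.
The bracket is 0.681, giving P* = 0.38/0.0104 = 36.5.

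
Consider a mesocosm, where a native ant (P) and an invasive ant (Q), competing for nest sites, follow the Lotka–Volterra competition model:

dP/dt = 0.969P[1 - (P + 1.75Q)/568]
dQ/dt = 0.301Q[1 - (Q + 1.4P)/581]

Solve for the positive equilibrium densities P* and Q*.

Setting both brackets to zero gives the nullclines P + 1.75Q = 568 and 1.4P + Q = 581.
Substituting Q = 581 - 1.4P into the first: P(1 - 1.75·1.4) = 568 - 1.75·581.
So P* = -449/-1.45 = 309, and then Q* = 581 - 1.4·309 = 148.

P* ≈ 309, Q* ≈ 148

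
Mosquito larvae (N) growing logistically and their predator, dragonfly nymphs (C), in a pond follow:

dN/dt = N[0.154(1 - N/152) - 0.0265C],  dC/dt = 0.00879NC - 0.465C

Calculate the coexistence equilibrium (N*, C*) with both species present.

N* ≈ 52.9, C* ≈ 3.79

From dC/dt = 0 with C > 0: 0.00879N* = 0.465, so N* = 52.9.
Substitute into dN/dt = 0: 0.154(1 - 52.9/152) = 0.0265C*.
The bracket is 0.652, giving C* = 0.1/0.0265 = 3.79.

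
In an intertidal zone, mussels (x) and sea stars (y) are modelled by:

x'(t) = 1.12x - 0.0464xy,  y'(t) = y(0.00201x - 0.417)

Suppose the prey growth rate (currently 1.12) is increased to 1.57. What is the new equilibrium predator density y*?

y* ≈ 33.8

At the interior fixed point, setting dx/dt = 0 with x > 0 fixes y* = (prey growth rate)/(xy coefficient) — independent of the other coefficients.
With the change, y* = 1.57/0.0464 = 33.8; it rises from 24.1.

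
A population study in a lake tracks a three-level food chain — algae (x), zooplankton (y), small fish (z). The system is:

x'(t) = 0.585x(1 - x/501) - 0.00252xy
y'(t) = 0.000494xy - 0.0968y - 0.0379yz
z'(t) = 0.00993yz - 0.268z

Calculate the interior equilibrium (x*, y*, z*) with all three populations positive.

From dz/dt = 0: 0.00993y* = 0.268, so y* = 27.
From dx/dt = 0: 0.585(1 - x*/501) = 0.00252·27, giving x* = 501·(1 - 0.116) = 443.
From dy/dt = 0: 0.000494·443 - 0.0968 = 0.0379z*, so z* = 0.122/0.0379 = 3.22.

x* ≈ 443, y* ≈ 27, z* ≈ 3.22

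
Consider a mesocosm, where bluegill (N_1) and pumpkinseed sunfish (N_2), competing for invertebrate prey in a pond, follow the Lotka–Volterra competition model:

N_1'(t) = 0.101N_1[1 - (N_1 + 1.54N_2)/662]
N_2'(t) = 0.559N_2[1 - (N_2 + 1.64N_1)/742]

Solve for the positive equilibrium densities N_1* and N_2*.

Setting both brackets to zero gives the nullclines N_1 + 1.54N_2 = 662 and 1.64N_1 + N_2 = 742.
Substituting N_2 = 742 - 1.64N_1 into the first: N_1(1 - 1.54·1.64) = 662 - 1.54·742.
So N_1* = -481/-1.53 = 315, and then N_2* = 742 - 1.64·315 = 225.

N_1* ≈ 315, N_2* ≈ 225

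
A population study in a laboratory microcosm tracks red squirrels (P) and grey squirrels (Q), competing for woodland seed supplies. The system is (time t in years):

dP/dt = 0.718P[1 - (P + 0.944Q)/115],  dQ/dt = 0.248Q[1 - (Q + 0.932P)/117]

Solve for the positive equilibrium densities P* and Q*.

P* ≈ 37.9, Q* ≈ 81.7

Setting both brackets to zero gives the nullclines P + 0.944Q = 115 and 0.932P + Q = 117.
Substituting Q = 117 - 0.932P into the first: P(1 - 0.944·0.932) = 115 - 0.944·117.
So P* = 4.55/0.12 = 37.9, and then Q* = 117 - 0.932·37.9 = 81.7.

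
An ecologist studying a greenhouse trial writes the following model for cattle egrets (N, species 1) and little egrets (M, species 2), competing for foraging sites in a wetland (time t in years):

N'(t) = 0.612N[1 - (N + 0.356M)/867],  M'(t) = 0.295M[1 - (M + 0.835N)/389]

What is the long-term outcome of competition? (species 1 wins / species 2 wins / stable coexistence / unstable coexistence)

species 1 excludes species 2

Compare the nullcline intercepts: K1/α12 = 867/0.356 = 2440 > K2 = 389; K2/α21 = 389/0.835 = 466 < K1 = 867.
Since the inequalities point opposite ways, species 1 can invade but species 2 cannot.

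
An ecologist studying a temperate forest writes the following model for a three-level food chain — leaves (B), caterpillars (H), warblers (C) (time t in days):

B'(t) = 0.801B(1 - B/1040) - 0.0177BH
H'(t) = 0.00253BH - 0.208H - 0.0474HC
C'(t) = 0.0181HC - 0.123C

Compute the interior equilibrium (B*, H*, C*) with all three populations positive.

From dC/dt = 0: 0.0181H* = 0.123, so H* = 6.8.
From dB/dt = 0: 0.801(1 - B*/1040) = 0.0177·6.8, giving B* = 1040·(1 - 0.15) = 884.
From dH/dt = 0: 0.00253·884 - 0.208 = 0.0474C*, so C* = 2.03/0.0474 = 42.8.

B* ≈ 884, H* ≈ 6.8, C* ≈ 42.8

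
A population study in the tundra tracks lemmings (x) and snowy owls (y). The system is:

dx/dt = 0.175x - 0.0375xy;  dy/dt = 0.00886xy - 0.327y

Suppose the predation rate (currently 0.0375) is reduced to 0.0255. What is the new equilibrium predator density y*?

At the interior fixed point, setting dx/dt = 0 with x > 0 fixes y* = (prey growth rate)/(xy coefficient) — independent of the other coefficients.
With the change, y* = 0.175/0.0255 = 6.86; it rises from 4.67.

y* ≈ 6.86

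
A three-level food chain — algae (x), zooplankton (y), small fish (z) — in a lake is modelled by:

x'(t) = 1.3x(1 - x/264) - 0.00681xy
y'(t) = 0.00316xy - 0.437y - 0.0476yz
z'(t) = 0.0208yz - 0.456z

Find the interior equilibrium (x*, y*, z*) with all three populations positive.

x* ≈ 234, y* ≈ 21.9, z* ≈ 6.33

From dz/dt = 0: 0.0208y* = 0.456, so y* = 21.9.
From dx/dt = 0: 1.3(1 - x*/264) = 0.00681·21.9, giving x* = 264·(1 - 0.115) = 234.
From dy/dt = 0: 0.00316·234 - 0.437 = 0.0476z*, so z* = 0.301/0.0476 = 6.33.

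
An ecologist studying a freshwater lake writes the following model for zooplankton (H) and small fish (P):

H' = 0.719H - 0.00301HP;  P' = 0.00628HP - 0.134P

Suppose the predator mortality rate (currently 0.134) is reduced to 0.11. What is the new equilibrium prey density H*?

H* ≈ 17.5

At the interior fixed point, setting dP/dt = 0 with P > 0 fixes H* = (predator death rate)/(HP coefficient) — independent of the other coefficients.
With the change, H* = 0.11/0.00628 = 17.5; it falls from 21.3.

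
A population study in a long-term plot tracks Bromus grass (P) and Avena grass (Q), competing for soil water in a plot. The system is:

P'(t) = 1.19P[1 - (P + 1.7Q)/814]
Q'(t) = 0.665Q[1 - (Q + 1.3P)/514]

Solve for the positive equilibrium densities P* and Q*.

P* ≈ 49.4, Q* ≈ 450

Setting both brackets to zero gives the nullclines P + 1.7Q = 814 and 1.3P + Q = 514.
Substituting Q = 514 - 1.3P into the first: P(1 - 1.7·1.3) = 814 - 1.7·514.
So P* = -59.8/-1.21 = 49.4, and then Q* = 514 - 1.3·49.4 = 450.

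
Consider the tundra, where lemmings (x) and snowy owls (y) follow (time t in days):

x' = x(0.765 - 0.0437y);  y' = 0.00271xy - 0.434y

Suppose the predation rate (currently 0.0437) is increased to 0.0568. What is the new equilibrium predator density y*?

At the interior fixed point, setting dx/dt = 0 with x > 0 fixes y* = (prey growth rate)/(xy coefficient) — independent of the other coefficients.
With the change, y* = 0.765/0.0568 = 13.5; it falls from 17.5.

y* ≈ 13.5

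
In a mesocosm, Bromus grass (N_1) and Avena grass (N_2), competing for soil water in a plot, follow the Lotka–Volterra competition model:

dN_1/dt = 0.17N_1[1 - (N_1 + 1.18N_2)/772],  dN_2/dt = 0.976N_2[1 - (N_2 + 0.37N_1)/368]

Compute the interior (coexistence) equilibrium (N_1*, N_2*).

Setting both brackets to zero gives the nullclines N_1 + 1.18N_2 = 772 and 0.37N_1 + N_2 = 368.
Substituting N_2 = 368 - 0.37N_1 into the first: N_1(1 - 1.18·0.37) = 772 - 1.18·368.
So N_1* = 338/0.563 = 600, and then N_2* = 368 - 0.37·600 = 146.

N_1* ≈ 600, N_2* ≈ 146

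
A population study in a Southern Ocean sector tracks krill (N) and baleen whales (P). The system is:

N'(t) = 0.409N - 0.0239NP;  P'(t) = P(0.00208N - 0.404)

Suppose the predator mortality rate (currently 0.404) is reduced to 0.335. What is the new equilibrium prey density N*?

At the interior fixed point, setting dP/dt = 0 with P > 0 fixes N* = (predator death rate)/(NP coefficient) — independent of the other coefficients.
With the change, N* = 0.335/0.00208 = 161; it falls from 194.

N* ≈ 161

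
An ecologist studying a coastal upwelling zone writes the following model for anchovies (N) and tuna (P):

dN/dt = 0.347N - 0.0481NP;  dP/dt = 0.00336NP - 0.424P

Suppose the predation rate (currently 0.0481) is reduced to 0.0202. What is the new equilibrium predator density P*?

At the interior fixed point, setting dN/dt = 0 with N > 0 fixes P* = (prey growth rate)/(NP coefficient) — independent of the other coefficients.
With the change, P* = 0.347/0.0202 = 17.2; it rises from 7.21.

P* ≈ 17.2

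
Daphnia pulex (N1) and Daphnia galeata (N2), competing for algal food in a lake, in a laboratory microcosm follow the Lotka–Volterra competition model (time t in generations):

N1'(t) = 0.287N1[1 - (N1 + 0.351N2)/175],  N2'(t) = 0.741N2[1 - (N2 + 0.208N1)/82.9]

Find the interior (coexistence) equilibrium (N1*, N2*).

Setting both brackets to zero gives the nullclines N1 + 0.351N2 = 175 and 0.208N1 + N2 = 82.9.
Substituting N2 = 82.9 - 0.208N1 into the first: N1(1 - 0.351·0.208) = 175 - 0.351·82.9.
So N1* = 146/0.927 = 157, and then N2* = 82.9 - 0.208·157 = 50.2.

N1* ≈ 157, N2* ≈ 50.2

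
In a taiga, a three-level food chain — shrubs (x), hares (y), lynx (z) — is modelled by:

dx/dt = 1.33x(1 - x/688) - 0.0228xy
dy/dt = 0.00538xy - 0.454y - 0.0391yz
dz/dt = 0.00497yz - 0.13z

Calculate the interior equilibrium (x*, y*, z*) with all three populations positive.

x* ≈ 379, y* ≈ 26.2, z* ≈ 40.6

From dz/dt = 0: 0.00497y* = 0.13, so y* = 26.2.
From dx/dt = 0: 1.33(1 - x*/688) = 0.0228·26.2, giving x* = 688·(1 - 0.448) = 379.
From dy/dt = 0: 0.00538·379 - 0.454 = 0.0391z*, so z* = 1.59/0.0391 = 40.6.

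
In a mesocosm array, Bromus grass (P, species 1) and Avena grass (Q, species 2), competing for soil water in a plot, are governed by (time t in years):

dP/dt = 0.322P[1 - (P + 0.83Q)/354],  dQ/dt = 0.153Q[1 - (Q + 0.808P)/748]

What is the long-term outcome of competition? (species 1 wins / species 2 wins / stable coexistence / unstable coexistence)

Compare the nullcline intercepts: K1/α12 = 354/0.83 = 427 < K2 = 748; K2/α21 = 748/0.808 = 926 > K1 = 354.
Since the inequalities point opposite ways, species 2 can invade but species 1 cannot.

species 2 excludes species 1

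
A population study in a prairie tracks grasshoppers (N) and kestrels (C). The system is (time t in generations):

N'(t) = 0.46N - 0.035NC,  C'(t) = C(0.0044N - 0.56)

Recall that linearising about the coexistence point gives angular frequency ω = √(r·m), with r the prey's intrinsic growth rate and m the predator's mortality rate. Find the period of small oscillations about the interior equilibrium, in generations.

T ≈ 12.4 generations

Here r = 0.46 and m = 0.56, so r·m = 0.258.
ω = √0.258 = 0.508 per generation, hence T = 2π/ω ≈ 12.4 generations.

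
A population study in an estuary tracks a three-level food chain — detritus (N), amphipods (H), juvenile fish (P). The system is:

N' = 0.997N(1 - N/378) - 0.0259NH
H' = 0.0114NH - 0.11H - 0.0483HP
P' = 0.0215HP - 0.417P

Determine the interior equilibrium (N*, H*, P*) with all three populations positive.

From dP/dt = 0: 0.0215H* = 0.417, so H* = 19.4.
From dN/dt = 0: 0.997(1 - N*/378) = 0.0259·19.4, giving N* = 378·(1 - 0.504) = 188.
From dH/dt = 0: 0.0114·188 - 0.11 = 0.0483P*, so P* = 2.03/0.0483 = 42.

N* ≈ 188, H* ≈ 19.4, P* ≈ 42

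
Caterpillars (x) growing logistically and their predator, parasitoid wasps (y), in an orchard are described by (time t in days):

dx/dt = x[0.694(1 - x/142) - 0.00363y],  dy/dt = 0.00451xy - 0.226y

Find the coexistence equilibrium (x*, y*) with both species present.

From dy/dt = 0 with y > 0: 0.00451x* = 0.226, so x* = 50.1.
Substitute into dx/dt = 0: 0.694(1 - 50.1/142) = 0.00363y*.
The bracket is 0.647, giving y* = 0.449/0.00363 = 124.

x* ≈ 50.1, y* ≈ 124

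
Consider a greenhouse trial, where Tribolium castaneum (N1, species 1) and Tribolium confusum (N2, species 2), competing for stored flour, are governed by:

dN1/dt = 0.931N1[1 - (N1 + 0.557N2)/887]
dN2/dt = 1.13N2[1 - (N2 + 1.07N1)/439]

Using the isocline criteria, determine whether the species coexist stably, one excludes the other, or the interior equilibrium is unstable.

species 1 excludes species 2

Compare the nullcline intercepts: K1/α12 = 887/0.557 = 1590 > K2 = 439; K2/α21 = 439/1.07 = 410 < K1 = 887.
Since the inequalities point opposite ways, species 1 can invade but species 2 cannot.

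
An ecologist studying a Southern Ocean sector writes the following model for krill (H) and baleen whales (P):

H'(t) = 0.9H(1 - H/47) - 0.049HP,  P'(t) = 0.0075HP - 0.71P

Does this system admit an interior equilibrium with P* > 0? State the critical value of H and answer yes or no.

Threshold H = 94.7; K < 94.7, so no, the predator goes extinct.

The predator equation gives dP/dt > 0 only when H > 0.71/0.0075 = 94.7.
Without the predator, H → K = 47. Since 47 < 94.7, the predator cannot invade.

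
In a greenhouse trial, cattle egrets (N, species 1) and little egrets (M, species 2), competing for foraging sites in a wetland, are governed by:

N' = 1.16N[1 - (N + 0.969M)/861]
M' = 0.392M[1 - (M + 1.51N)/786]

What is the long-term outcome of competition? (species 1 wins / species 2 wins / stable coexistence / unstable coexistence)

Compare the nullcline intercepts: K1/α12 = 861/0.969 = 889 > K2 = 786; K2/α21 = 786/1.51 = 521 < K1 = 861.
Since the inequalities point opposite ways, species 1 can invade but species 2 cannot.

species 1 excludes species 2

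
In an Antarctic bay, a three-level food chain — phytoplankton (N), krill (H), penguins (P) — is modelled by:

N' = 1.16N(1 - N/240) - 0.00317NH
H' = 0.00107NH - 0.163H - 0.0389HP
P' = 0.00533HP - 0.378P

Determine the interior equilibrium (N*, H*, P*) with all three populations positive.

From dP/dt = 0: 0.00533H* = 0.378, so H* = 70.9.
From dN/dt = 0: 1.16(1 - N*/240) = 0.00317·70.9, giving N* = 240·(1 - 0.194) = 193.
From dH/dt = 0: 0.00107·193 - 0.163 = 0.0389P*, so P* = 0.044/0.0389 = 1.13.

N* ≈ 193, H* ≈ 70.9, P* ≈ 1.13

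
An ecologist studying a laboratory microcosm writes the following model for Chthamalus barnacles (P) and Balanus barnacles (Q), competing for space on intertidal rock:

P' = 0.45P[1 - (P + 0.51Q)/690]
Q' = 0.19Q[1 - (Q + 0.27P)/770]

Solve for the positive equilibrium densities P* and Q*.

Setting both brackets to zero gives the nullclines P + 0.51Q = 690 and 0.27P + Q = 770.
Substituting Q = 770 - 0.27P into the first: P(1 - 0.51·0.27) = 690 - 0.51·770.
So P* = 297/0.862 = 345, and then Q* = 770 - 0.27·345 = 677.

P* ≈ 345, Q* ≈ 677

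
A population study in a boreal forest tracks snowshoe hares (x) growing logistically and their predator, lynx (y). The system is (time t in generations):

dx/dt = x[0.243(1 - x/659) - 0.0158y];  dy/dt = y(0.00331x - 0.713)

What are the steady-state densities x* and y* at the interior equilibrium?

x* ≈ 215, y* ≈ 10.4

From dy/dt = 0 with y > 0: 0.00331x* = 0.713, so x* = 215.
Substitute into dx/dt = 0: 0.243(1 - 215/659) = 0.0158y*.
The bracket is 0.673, giving y* = 0.164/0.0158 = 10.4.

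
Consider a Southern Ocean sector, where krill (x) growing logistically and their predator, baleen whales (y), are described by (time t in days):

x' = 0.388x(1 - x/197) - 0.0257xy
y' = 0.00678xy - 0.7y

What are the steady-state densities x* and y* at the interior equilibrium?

x* ≈ 103, y* ≈ 7.19

From dy/dt = 0 with y > 0: 0.00678x* = 0.7, so x* = 103.
Substitute into dx/dt = 0: 0.388(1 - 103/197) = 0.0257y*.
The bracket is 0.476, giving y* = 0.185/0.0257 = 7.19.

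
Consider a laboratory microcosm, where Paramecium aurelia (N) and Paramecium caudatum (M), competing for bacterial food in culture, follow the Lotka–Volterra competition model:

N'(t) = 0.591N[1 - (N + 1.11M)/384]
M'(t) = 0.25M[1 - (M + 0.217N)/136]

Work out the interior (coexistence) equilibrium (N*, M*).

N* ≈ 307, M* ≈ 69.4

Setting both brackets to zero gives the nullclines N + 1.11M = 384 and 0.217N + M = 136.
Substituting M = 136 - 0.217N into the first: N(1 - 1.11·0.217) = 384 - 1.11·136.
So N* = 233/0.759 = 307, and then M* = 136 - 0.217·307 = 69.4.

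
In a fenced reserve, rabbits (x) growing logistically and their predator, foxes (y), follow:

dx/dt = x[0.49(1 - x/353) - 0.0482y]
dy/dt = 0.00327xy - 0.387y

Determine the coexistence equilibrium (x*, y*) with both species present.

x* ≈ 118, y* ≈ 6.76

From dy/dt = 0 with y > 0: 0.00327x* = 0.387, so x* = 118.
Substitute into dx/dt = 0: 0.49(1 - 118/353) = 0.0482y*.
The bracket is 0.665, giving y* = 0.326/0.0482 = 6.76.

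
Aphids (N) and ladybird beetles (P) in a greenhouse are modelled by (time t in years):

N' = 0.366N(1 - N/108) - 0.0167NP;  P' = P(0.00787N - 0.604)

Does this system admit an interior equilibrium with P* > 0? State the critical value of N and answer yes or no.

The predator equation gives dP/dt > 0 only when N > 0.604/0.00787 = 76.7.
Without the predator, N → K = 108. Since 108 > 76.7, the predator can invade and persist.

Threshold N = 76.7; K > 76.7, so yes, the predator persists.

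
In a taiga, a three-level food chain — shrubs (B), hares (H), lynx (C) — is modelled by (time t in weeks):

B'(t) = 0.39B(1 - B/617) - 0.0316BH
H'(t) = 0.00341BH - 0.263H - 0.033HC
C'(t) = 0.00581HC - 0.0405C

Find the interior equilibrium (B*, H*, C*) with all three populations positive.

B* ≈ 269, H* ≈ 6.97, C* ≈ 19.8

From dC/dt = 0: 0.00581H* = 0.0405, so H* = 6.97.
From dB/dt = 0: 0.39(1 - B*/617) = 0.0316·6.97, giving B* = 617·(1 - 0.565) = 269.
From dH/dt = 0: 0.00341·269 - 0.263 = 0.033C*, so C* = 0.653/0.033 = 19.8.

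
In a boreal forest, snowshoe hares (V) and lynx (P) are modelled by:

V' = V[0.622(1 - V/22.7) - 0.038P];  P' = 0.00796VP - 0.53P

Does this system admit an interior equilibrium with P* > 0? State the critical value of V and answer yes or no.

The predator equation gives dP/dt > 0 only when V > 0.53/0.00796 = 66.6.
Without the predator, V → K = 22.7. Since 22.7 < 66.6, the predator cannot invade.

Threshold V = 66.6; K < 66.6, so no, the predator goes extinct.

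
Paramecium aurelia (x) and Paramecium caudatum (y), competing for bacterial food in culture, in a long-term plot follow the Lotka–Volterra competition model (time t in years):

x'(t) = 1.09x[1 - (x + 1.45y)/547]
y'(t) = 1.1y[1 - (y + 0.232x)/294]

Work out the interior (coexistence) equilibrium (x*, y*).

x* ≈ 182, y* ≈ 252

Setting both brackets to zero gives the nullclines x + 1.45y = 547 and 0.232x + y = 294.
Substituting y = 294 - 0.232x into the first: x(1 - 1.45·0.232) = 547 - 1.45·294.
So x* = 121/0.664 = 182, and then y* = 294 - 0.232·182 = 252.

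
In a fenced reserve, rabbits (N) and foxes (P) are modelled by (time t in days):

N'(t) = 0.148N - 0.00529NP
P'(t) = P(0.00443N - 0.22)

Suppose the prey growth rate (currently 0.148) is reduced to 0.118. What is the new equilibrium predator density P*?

P* ≈ 22.3

At the interior fixed point, setting dN/dt = 0 with N > 0 fixes P* = (prey growth rate)/(NP coefficient) — independent of the other coefficients.
With the change, P* = 0.118/0.00529 = 22.3; it falls from 28.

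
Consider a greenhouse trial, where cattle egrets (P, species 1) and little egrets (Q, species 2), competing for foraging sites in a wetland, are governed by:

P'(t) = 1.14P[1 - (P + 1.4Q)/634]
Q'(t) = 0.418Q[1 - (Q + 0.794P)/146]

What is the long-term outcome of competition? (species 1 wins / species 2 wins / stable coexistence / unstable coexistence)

Compare the nullcline intercepts: K1/α12 = 634/1.4 = 453 > K2 = 146; K2/α21 = 146/0.794 = 184 < K1 = 634.
Since the inequalities point opposite ways, species 1 can invade but species 2 cannot.

species 1 excludes species 2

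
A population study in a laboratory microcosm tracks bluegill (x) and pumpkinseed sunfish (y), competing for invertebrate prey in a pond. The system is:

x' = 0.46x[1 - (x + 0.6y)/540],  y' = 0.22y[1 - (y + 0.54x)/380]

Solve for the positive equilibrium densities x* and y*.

Setting both brackets to zero gives the nullclines x + 0.6y = 540 and 0.54x + y = 380.
Substituting y = 380 - 0.54x into the first: x(1 - 0.6·0.54) = 540 - 0.6·380.
So x* = 312/0.676 = 462, and then y* = 380 - 0.54·462 = 131.

x* ≈ 462, y* ≈ 131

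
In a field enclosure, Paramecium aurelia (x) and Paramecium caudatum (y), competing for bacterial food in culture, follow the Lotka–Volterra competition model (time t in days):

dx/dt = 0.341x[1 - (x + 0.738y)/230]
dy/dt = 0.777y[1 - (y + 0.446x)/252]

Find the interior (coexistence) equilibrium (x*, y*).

x* ≈ 65.6, y* ≈ 223

Setting both brackets to zero gives the nullclines x + 0.738y = 230 and 0.446x + y = 252.
Substituting y = 252 - 0.446x into the first: x(1 - 0.738·0.446) = 230 - 0.738·252.
So x* = 44/0.671 = 65.6, and then y* = 252 - 0.446·65.6 = 223.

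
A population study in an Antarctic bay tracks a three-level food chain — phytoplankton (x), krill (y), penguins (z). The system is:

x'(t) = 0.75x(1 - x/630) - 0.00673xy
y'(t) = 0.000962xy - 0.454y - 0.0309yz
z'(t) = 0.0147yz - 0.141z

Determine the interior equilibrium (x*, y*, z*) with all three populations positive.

x* ≈ 576, y* ≈ 9.59, z* ≈ 3.23

From dz/dt = 0: 0.0147y* = 0.141, so y* = 9.59.
From dx/dt = 0: 0.75(1 - x*/630) = 0.00673·9.59, giving x* = 630·(1 - 0.0861) = 576.
From dy/dt = 0: 0.000962·576 - 0.454 = 0.0309z*, so z* = 0.0999/0.0309 = 3.23.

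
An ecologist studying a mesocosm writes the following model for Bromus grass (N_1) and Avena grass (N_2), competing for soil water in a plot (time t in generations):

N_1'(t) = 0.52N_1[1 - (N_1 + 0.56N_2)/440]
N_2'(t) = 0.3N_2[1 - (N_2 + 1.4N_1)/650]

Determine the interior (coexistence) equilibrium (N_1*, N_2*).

N_1* ≈ 352, N_2* ≈ 157

Setting both brackets to zero gives the nullclines N_1 + 0.56N_2 = 440 and 1.4N_1 + N_2 = 650.
Substituting N_2 = 650 - 1.4N_1 into the first: N_1(1 - 0.56·1.4) = 440 - 0.56·650.
So N_1* = 76/0.216 = 352, and then N_2* = 650 - 1.4·352 = 157.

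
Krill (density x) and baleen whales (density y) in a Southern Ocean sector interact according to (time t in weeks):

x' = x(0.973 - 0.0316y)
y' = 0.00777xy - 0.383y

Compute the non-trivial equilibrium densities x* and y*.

x* ≈ 49.3, y* ≈ 30.8

Set dy/dt = 0 with y > 0: 0.00777x - 0.383 = 0, so x* = 0.383/0.00777 = 49.3.
Set dx/dt = 0 with x > 0: 0.973 - 0.0316y = 0, so y* = 0.973/0.0316 = 30.8.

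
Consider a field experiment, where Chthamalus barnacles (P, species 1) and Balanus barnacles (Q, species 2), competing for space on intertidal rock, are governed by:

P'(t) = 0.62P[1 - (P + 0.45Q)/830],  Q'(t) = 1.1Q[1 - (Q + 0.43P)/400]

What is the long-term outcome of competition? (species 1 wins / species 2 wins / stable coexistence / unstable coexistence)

Compare the nullcline intercepts: K1/α12 = 830/0.45 = 1840 > K2 = 400; K2/α21 = 400/0.43 = 930 > K1 = 830.
Since both inequalities hold, each species can invade when rare, so the interior equilibrium is stable.

stable coexistence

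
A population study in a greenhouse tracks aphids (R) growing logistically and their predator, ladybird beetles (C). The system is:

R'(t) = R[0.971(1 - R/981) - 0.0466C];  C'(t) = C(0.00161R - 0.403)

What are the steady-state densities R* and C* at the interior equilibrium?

R* ≈ 250, C* ≈ 15.5

From dC/dt = 0 with C > 0: 0.00161R* = 0.403, so R* = 250.
Substitute into dR/dt = 0: 0.971(1 - 250/981) = 0.0466C*.
The bracket is 0.745, giving C* = 0.723/0.0466 = 15.5.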